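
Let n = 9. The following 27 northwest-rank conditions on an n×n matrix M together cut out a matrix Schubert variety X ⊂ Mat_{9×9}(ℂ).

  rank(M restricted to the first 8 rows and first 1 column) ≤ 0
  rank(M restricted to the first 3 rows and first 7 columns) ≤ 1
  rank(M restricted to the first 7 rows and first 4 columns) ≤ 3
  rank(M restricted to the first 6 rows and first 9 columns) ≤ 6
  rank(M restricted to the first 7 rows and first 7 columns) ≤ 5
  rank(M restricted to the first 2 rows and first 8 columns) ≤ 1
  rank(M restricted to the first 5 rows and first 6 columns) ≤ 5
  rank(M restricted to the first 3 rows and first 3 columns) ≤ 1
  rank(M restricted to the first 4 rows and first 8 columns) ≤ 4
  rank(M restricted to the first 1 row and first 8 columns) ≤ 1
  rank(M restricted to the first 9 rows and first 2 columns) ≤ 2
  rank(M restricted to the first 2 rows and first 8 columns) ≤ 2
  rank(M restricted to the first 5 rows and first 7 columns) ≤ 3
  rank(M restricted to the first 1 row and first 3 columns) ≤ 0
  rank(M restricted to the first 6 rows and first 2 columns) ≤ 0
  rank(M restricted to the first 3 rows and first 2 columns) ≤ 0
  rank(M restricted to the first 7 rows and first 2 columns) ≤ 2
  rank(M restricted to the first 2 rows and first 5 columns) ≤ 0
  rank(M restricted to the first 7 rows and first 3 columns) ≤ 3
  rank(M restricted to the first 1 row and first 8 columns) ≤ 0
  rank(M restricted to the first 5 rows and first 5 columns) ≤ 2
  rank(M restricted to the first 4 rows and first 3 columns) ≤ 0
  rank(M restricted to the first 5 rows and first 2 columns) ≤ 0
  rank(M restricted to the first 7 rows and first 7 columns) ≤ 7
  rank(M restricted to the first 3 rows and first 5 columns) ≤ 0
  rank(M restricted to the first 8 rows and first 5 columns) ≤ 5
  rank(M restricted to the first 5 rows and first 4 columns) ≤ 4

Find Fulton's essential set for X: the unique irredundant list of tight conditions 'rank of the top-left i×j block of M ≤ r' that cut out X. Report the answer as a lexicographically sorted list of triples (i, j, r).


Recovering R(i,j) via the rank-extension bound from the 27 conditions:

  0 | 0 | 0 | 0 | 0 | 0 | 0 | 0 | 1
  0 | 0 | 0 | 0 | 0 | 1 | 1 | 1 | 2
  0 | 0 | 0 | 0 | 0 | 1 | 1 | 2 | 3
  0 | 0 | 0 | 1 | 1 | 2 | 2 | 3 | 4
  0 | 0 | 1 | 2 | 2 | 3 | 3 | 4 | 5
  0 | 0 | 1 | 2 | 3 | 4 | 4 | 5 | 6
  0 | 1 | 2 | 3 | 4 | 5 | 5 | 6 | 7
  0 | 1 | 2 | 3 | 4 | 5 | 6 | 7 | 8
  1 | 2 | 3 | 4 | 5 | 6 | 7 | 8 | 9

second differences of R give the permutation w = (9, 6, 8, 4, 3, 5, 2, 7, 1).

6 SE-corners of the 28-cell Rothe diagram give Ess(w):

[(1, 8, 0), (3, 5, 0), (3, 7, 1), (4, 3, 0), (6, 2, 0), (8, 1, 0)]


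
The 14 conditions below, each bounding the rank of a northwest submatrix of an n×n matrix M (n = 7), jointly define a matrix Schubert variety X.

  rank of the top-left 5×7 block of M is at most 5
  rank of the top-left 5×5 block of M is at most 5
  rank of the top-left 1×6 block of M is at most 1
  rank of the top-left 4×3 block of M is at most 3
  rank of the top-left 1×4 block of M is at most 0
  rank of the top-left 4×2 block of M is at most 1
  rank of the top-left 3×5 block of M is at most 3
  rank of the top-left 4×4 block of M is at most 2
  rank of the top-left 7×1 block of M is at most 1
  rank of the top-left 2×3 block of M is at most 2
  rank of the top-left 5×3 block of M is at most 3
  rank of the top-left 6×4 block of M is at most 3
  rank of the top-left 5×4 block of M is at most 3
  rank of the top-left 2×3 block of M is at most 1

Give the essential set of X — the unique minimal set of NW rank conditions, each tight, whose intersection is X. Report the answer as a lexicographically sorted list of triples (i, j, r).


Rank table r_w(7×7) implied by the 14 constraints:

  i=1: 0 0 0 0 1 1 1
  i=2: 1 1 1 1 2 2 2
  i=3: 1 1 2 2 3 3 3
  i=4: 1 1 2 2 3 4 4
  i=5: 1 2 3 3 4 5 5
  i=6: 1 2 3 3 4 5 6
  i=7: 1 2 3 4 5 6 7

so w = (5, 1, 3, 6, 2, 7, 4).

|D(w)|=8, |Ess(w)|=4:

[(1, 4, 0), (4, 2, 1), (4, 4, 2), (6, 4, 3)]


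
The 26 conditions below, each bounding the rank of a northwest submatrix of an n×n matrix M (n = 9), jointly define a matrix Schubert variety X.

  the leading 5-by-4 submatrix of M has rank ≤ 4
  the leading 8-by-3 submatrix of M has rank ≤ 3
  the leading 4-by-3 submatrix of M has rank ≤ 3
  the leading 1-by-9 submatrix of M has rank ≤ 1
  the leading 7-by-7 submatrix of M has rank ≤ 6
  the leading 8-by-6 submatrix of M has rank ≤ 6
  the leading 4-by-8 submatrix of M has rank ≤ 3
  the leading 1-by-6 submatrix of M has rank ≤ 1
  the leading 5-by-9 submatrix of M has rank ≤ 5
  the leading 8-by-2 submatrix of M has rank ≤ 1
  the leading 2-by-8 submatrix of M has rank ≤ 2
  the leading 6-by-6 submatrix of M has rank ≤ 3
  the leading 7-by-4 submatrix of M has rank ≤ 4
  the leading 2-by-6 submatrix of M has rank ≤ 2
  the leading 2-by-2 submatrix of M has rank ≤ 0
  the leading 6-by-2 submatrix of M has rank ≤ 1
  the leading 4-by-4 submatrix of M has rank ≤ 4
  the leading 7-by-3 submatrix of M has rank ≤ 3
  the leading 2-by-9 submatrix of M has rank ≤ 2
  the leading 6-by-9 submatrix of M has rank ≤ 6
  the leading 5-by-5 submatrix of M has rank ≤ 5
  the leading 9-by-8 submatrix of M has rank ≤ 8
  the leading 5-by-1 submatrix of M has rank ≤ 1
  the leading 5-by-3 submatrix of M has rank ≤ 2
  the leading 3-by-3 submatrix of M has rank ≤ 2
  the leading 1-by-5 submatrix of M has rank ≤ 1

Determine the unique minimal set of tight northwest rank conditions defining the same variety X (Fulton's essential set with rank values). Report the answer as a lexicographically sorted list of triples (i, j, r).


Reconstructing r_w from the 26 given conditions:

  R[1]: 0  0  1  1  1  1  1  1  1
  R[2]: 0  0  1  2  2  2  2  2  2
  R[3]: 1  1  2  3  3  3  3  3  3
  R[4]: 1  1  2  3  3  3  3  3  4
  R[5]: 1  1  2  3  3  3  4  4  5
  R[6]: 1  1  2  3  3  3  4  5  6
  R[7]: 1  1  2  3  4  4  5  6  7
  R[8]: 1  1  2  3  4  5  6  7  8
  R[9]: 1  2  3  4  5  6  7  8  9

giving w = (3, 4, 1, 9, 7, 8, 5, 6, 2) via Δ²R.

|D(w)|=17, |Ess(w)|=4:

[(2, 2, 0), (4, 8, 3), (6, 6, 3), (8, 2, 1)]


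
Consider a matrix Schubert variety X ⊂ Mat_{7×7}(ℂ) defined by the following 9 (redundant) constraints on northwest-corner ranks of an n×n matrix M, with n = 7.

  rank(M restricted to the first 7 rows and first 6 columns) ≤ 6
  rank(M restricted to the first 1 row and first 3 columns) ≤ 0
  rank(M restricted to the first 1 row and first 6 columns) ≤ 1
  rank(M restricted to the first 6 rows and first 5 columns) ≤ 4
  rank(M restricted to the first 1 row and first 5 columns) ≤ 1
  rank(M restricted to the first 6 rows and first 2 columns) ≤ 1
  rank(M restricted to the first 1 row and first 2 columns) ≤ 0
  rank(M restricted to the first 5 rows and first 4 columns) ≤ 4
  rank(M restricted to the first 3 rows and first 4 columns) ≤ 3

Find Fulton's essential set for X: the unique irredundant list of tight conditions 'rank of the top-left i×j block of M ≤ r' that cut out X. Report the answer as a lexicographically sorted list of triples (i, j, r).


The tightest implied rank at each (i,j), from the 9 conditions:

  R[1]: 0 0 0 1 1 1 1
  R[2]: 1 1 1 2 2 2 2
  R[3]: 1 1 2 3 3 3 3
  R[4]: 1 1 2 3 4 4 4
  R[5]: 1 1 2 3 4 5 5
  R[6]: 1 1 2 3 4 5 6
  R[7]: 1 2 3 4 5 6 7

second differences of R give the permutation w = (4, 1, 3, 5, 6, 7, 2).

ℓ(w)=7; the 2 essential cells (i,j,r):

[(1, 3, 0), (6, 2, 1)]


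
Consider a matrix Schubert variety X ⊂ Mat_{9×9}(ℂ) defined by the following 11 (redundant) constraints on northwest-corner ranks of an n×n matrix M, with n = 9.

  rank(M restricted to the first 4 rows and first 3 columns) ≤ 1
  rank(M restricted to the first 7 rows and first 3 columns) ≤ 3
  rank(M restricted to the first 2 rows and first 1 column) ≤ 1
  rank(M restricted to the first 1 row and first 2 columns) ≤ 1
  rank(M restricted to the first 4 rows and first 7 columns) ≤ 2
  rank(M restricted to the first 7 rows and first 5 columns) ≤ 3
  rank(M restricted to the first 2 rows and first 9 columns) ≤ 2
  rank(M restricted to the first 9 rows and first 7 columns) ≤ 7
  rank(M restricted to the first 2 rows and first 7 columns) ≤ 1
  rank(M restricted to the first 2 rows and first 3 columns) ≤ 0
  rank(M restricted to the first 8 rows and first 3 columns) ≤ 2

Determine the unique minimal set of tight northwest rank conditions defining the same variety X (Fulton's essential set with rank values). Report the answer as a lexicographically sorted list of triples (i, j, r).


The tightest implied rank at each (i,j), from the 11 conditions:

  i=1: 0 | 0 | 0 | 1 | 1 | 1 | 1 | 1 | 1
  i=2: 0 | 0 | 0 | 1 | 1 | 1 | 1 | 2 | 2
  i=3: 1 | 1 | 1 | 2 | 2 | 2 | 2 | 3 | 3
  i=4: 1 | 1 | 1 | 2 | 2 | 2 | 2 | 3 | 4
  i=5: 1 | 2 | 2 | 3 | 3 | 3 | 3 | 4 | 5
  i=6: 1 | 2 | 2 | 3 | 3 | 4 | 4 | 5 | 6
  i=7: 1 | 2 | 2 | 3 | 3 | 4 | 5 | 6 | 7
  i=8: 1 | 2 | 2 | 3 | 4 | 5 | 6 | 7 | 8
  i=9: 1 | 2 | 3 | 4 | 5 | 6 | 7 | 8 | 9

reading off 1-entries of Δ²R: w = (4, 8, 1, 9, 2, 6, 7, 5, 3).

ℓ(w)=19; the 6 essential cells (i,j,r):

[(2, 3, 0), (2, 7, 1), (4, 3, 1), (4, 7, 2), (7, 5, 3), (8, 3, 2)]


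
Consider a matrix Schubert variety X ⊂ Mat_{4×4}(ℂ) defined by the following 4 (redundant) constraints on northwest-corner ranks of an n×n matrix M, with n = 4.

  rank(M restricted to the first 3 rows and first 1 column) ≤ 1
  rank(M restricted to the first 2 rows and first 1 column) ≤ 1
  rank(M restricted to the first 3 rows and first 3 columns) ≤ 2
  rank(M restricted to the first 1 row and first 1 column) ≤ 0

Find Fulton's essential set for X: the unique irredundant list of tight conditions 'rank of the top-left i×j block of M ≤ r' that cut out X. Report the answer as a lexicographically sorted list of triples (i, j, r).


The tightest implied rank at each (i,j), from the 4 conditions:

  0, 1, 1, 1
  1, 2, 2, 2
  1, 2, 2, 3
  1, 2, 3, 4

the unique w with this rank table is (2, 1, 4, 3).

Rothe diagram D(w) (2 cells), 2 SE-corners (essential conditions):

[(1, 1, 0), (3, 3, 2)]


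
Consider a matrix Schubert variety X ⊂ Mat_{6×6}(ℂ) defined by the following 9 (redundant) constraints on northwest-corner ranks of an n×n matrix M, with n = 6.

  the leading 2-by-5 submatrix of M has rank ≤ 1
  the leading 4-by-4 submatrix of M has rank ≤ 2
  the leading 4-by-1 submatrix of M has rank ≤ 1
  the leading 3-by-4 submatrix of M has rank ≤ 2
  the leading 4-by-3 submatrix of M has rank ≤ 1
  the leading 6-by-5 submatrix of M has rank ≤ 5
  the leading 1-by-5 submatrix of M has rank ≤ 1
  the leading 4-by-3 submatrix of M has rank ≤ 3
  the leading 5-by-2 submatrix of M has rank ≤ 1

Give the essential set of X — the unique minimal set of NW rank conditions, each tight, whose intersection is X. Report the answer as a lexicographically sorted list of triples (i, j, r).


Recovering R(i,j) via the rank-extension bound from the 9 conditions:

  i=1: 1 | 1 | 1 | 1 | 1 | 1
  i=2: 1 | 1 | 1 | 1 | 1 | 2
  i=3: 1 | 1 | 1 | 2 | 2 | 3
  i=4: 1 | 1 | 1 | 2 | 3 | 4
  i=5: 1 | 1 | 2 | 3 | 4 | 5
  i=6: 1 | 2 | 3 | 4 | 5 | 6

second differences of R give the permutation w = (1, 6, 4, 5, 3, 2).

ℓ(w)=9; the 3 essential cells (i,j,r):

[(2, 5, 1), (4, 3, 1), (5, 2, 1)]


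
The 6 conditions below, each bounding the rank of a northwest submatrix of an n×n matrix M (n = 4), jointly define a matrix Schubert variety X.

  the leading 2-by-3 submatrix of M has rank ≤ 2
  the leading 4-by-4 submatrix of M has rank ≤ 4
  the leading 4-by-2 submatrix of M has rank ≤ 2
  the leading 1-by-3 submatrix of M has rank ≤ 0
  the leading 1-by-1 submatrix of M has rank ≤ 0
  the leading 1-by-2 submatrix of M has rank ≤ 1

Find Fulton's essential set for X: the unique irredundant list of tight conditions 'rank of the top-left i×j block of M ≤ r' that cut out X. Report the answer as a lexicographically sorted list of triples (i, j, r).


Recovering R(i,j) via the rank-extension bound from the 6 conditions:

  row 1: 0, 0, 0, 1
  row 2: 1, 1, 1, 2
  row 3: 1, 2, 2, 3
  row 4: 1, 2, 3, 4

so w = (4, 1, 2, 3).

Fulton essential set (1 of the 3 Rothe cells):

[(1, 3, 0)]


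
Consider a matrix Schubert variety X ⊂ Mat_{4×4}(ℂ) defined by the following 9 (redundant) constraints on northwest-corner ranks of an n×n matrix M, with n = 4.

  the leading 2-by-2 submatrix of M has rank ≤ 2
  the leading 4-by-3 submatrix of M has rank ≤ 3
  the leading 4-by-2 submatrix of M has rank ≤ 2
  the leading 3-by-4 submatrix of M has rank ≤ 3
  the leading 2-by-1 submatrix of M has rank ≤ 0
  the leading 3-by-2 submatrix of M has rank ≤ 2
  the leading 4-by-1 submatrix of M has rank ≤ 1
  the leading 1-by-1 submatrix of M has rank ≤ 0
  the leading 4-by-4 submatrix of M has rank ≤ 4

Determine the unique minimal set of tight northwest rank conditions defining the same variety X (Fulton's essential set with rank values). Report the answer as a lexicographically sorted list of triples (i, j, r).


Computing R[i][j] = min implied NW-rank bound (n=4, 9 conditions):

  i=1: 0  1  1  1
  i=2: 0  1  2  2
  i=3: 1  2  3  3
  i=4: 1  2  3  4

hence w(1..4) = (2, 3, 1, 4).

1 SE-corner of the 2-cell Rothe diagram gives Ess(w):

[(2, 1, 0)]


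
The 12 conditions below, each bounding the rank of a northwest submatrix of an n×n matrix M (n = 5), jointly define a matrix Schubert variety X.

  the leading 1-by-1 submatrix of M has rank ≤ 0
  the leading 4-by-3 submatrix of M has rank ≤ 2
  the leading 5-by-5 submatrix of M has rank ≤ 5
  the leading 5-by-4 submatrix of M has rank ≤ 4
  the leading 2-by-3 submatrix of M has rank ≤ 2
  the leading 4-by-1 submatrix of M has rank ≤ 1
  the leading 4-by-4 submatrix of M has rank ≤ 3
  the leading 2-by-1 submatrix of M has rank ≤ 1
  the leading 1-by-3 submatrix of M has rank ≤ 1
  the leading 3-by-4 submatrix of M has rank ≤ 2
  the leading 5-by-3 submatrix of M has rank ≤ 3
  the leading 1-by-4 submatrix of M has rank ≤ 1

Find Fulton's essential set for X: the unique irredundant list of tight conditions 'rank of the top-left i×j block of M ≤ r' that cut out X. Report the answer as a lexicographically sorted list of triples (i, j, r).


Recovering R(i,j) via the rank-extension bound from the 12 conditions:

  R[1]: 0  1  1  1  1
  R[2]: 1  2  2  2  2
  R[3]: 1  2  2  2  3
  R[4]: 1  2  2  3  4
  R[5]: 1  2  3  4  5

giving w = (2, 1, 5, 4, 3) via Δ²R.

D(w) has 4 cells with 3 SE-corners; essential set:

[(1, 1, 0), (3, 4, 2), (4, 3, 2)]


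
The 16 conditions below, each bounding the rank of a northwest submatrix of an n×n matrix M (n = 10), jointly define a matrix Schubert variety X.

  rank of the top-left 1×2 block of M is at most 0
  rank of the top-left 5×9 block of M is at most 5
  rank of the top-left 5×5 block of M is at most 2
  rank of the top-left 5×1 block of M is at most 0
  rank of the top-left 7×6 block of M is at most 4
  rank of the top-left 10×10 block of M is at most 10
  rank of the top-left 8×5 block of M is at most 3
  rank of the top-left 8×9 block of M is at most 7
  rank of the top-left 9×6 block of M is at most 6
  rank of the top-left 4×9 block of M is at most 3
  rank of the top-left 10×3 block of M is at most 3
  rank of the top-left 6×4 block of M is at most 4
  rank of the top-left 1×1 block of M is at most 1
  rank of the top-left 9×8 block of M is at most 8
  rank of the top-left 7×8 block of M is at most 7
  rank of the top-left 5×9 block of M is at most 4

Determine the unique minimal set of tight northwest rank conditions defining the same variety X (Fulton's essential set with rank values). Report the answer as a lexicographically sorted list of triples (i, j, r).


Propagating the 16 rank bounds to every northwest block:

  0, 0, 1, 1, 1, 1, 1, 1, 1, 1
  0, 1, 2, 2, 2, 2, 2, 2, 2, 2
  0, 1, 2, 2, 2, 3, 3, 3, 3, 3
  0, 1, 2, 2, 2, 3, 3, 3, 3, 4
  0, 1, 2, 2, 2, 3, 4, 4, 4, 5
  1, 2, 3, 3, 3, 4, 5, 5, 5, 6
  1, 2, 3, 3, 3, 4, 5, 6, 6, 7
  1, 2, 3, 3, 3, 4, 5, 6, 7, 8
  1, 2, 3, 4, 4, 5, 6, 7, 8, 9
  1, 2, 3, 4, 5, 6, 7, 8, 9, 10

second differences of R give the permutation w = (3, 2, 6, 10, 7, 1, 8, 9, 4, 5).

Fulton essential set (5 of the 19 Rothe cells):

[(1, 2, 0), (4, 9, 3), (5, 1, 0), (5, 5, 2), (8, 5, 3)]


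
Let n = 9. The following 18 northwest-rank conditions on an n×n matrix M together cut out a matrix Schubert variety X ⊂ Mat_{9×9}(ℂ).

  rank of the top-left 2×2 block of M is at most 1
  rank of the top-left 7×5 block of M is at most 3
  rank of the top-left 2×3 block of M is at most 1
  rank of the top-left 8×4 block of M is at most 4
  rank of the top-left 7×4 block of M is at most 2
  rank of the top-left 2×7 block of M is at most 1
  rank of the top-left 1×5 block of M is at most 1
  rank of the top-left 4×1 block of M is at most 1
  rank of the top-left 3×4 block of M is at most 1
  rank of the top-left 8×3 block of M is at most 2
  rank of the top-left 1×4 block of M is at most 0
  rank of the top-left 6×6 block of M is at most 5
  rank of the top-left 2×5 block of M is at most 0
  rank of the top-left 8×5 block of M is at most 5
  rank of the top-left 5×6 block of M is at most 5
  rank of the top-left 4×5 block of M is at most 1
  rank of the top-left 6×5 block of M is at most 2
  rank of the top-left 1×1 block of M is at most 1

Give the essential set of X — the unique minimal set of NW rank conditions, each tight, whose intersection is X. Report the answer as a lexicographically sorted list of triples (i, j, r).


The tightest implied rank at each (i,j), from the 18 conditions:

  0  0  0  0  0  1  1  1  1
  0  0  0  0  0  1  1  2  2
  1  1  1  1  1  2  2  3  3
  1  1  1  1  1  2  3  4  4
  1  2  2  2  2  3  4  5  5
  1  2  2  2  2  3  4  5  6
  1  2  2  2  3  4  5  6  7
  1  2  2  3  4  5  6  7  8
  1  2  3  4  5  6  7  8  9

giving w = (6, 8, 1, 7, 2, 9, 5, 4, 3) via Δ²R.

ℓ(w)=21; the 6 essential cells (i,j,r):

[(2, 5, 0), (2, 7, 1), (4, 5, 1), (6, 5, 2), (7, 4, 2), (8, 3, 2)]


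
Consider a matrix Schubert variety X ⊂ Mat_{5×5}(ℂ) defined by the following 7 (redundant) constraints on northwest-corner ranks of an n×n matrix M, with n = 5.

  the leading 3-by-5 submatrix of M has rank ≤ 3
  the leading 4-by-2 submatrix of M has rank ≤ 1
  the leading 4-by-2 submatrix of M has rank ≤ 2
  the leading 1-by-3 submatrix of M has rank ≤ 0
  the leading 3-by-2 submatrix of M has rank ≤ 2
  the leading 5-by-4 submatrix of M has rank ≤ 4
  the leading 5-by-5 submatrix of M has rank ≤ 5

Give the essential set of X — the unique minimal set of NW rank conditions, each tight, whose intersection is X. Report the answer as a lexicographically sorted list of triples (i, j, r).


Computing R[i][j] = min implied NW-rank bound (n=5, 7 conditions):

  0 0 0 1 1
  1 1 1 2 2
  1 1 2 3 3
  1 1 2 3 4
  1 2 3 4 5

hence w(1..5) = (4, 1, 3, 5, 2).

Fulton essential set (2 of the 5 Rothe cells):

[(1, 3, 0), (4, 2, 1)]


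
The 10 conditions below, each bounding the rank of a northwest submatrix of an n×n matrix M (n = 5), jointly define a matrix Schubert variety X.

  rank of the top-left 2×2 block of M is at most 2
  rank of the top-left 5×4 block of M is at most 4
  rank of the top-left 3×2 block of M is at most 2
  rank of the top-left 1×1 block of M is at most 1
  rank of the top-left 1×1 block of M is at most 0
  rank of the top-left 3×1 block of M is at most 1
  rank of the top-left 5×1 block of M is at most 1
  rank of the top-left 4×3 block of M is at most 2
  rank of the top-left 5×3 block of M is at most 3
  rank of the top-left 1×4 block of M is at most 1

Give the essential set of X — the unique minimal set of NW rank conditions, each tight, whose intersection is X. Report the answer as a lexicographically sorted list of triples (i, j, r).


Reconstructing r_w from the 10 given conditions:

  R[1]: 0  1  1  1  1
  R[2]: 1  2  2  2  2
  R[3]: 1  2  2  3  3
  R[4]: 1  2  2  3  4
  R[5]: 1  2  3  4  5

giving w = (2, 1, 4, 5, 3) via Δ²R.

D(w) has 3 cells with 2 SE-corners; essential set:

[(1, 1, 0), (4, 3, 2)]


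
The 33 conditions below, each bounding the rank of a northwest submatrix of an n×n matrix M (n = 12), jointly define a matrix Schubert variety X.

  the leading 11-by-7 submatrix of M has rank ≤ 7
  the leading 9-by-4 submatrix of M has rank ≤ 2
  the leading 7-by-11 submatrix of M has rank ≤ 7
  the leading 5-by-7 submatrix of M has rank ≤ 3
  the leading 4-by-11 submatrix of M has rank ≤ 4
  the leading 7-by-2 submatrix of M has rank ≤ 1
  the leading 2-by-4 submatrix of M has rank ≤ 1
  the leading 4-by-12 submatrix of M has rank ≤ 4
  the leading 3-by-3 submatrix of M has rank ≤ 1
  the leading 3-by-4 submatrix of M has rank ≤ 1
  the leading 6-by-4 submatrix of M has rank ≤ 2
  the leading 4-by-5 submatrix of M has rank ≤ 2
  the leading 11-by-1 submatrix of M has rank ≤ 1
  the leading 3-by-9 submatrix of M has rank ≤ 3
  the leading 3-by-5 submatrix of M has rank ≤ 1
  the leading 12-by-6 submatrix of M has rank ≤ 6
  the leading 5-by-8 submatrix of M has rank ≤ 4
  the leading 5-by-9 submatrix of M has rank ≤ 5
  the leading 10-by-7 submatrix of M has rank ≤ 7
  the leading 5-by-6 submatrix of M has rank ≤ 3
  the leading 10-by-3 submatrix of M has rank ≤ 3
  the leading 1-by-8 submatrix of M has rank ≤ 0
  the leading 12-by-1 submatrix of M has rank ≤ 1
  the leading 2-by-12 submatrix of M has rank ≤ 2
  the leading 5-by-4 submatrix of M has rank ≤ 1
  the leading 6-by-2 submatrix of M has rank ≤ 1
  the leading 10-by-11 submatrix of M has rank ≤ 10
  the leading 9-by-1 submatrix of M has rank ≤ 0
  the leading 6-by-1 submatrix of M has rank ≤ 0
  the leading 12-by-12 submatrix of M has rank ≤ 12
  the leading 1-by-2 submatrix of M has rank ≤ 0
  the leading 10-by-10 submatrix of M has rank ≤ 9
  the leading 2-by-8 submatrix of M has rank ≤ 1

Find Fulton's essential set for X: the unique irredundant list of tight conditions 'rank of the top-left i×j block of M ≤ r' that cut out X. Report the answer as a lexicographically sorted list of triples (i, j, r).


Recovering R(i,j) via the rank-extension bound from the 33 conditions:

  R[1]: 0  0  0  0  0  0  0  0  1  1  1  1
  R[2]: 0  1  1  1  1  1  1  1  2  2  2  2
  R[3]: 0  1  1  1  1  2  2  2  3  3  3  3
  R[4]: 0  1  1  1  2  3  3  3  4  4  4  4
  R[5]: 0  1  1  1  2  3  3  4  5  5  5  5
  R[6]: 0  1  2  2  3  4  4  5  6  6  6  6
  R[7]: 0  1  2  2  3  4  5  6  7  7  7  7
  R[8]: 0  1  2  2  3  4  5  6  7  8  8  8
  R[9]: 0  1  2  2  3  4  5  6  7  8  9  9
  R[10]: 1  2  3  3  4  5  6  7  8  9  10  10
  R[11]: 1  2  3  4  5  6  7  8  9  10  11  11
  R[12]: 1  2  3  4  5  6  7  8  9  10  11  12

so w = (9, 2, 6, 5, 8, 3, 7, 10, 11, 1, 4, 12).

Rothe diagram D(w) (27 cells), 6 SE-corners (essential conditions):

[(1, 8, 0), (3, 5, 1), (5, 4, 1), (5, 7, 3), (9, 1, 0), (9, 4, 2)]


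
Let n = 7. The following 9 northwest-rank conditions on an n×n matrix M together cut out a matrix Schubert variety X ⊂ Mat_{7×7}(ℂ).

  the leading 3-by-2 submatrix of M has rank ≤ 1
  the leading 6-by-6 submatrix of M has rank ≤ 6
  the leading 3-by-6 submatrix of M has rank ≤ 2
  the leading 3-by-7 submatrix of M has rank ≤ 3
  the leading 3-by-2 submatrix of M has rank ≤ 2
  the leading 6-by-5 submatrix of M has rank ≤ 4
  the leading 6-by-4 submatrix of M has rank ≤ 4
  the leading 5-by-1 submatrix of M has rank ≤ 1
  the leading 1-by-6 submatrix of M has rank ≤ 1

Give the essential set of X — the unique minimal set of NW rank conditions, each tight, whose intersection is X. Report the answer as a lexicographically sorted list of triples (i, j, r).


Recovering R(i,j) via the rank-extension bound from the 9 conditions:

  R[1]: 1 1 1 1 1 1 1
  R[2]: 1 1 2 2 2 2 2
  R[3]: 1 1 2 2 2 2 3
  R[4]: 1 2 3 3 3 3 4
  R[5]: 1 2 3 4 4 4 5
  R[6]: 1 2 3 4 4 5 6
  R[7]: 1 2 3 4 5 6 7

giving w = (1, 3, 7, 2, 4, 6, 5) via Δ²R.

Fulton essential set (3 of the 6 Rothe cells):

[(3, 2, 1), (3, 6, 2), (6, 5, 4)]


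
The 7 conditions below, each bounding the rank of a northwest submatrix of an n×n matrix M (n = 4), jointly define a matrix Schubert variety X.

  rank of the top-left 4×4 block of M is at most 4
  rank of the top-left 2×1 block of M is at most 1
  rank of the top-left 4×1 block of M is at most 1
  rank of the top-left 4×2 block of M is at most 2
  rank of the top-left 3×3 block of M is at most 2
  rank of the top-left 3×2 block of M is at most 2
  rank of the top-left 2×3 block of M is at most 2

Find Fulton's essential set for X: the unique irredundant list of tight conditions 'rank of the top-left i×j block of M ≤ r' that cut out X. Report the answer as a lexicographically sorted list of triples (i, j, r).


Computing R[i][j] = min implied NW-rank bound (n=4, 7 conditions):

  i=1: 1, 1, 1, 1
  i=2: 1, 2, 2, 2
  i=3: 1, 2, 2, 3
  i=4: 1, 2, 3, 4

second differences of R give the permutation w = (1, 2, 4, 3).

Rothe diagram D(w) (1 cell), 1 SE-corner (essential condition):

[(3, 3, 2)]


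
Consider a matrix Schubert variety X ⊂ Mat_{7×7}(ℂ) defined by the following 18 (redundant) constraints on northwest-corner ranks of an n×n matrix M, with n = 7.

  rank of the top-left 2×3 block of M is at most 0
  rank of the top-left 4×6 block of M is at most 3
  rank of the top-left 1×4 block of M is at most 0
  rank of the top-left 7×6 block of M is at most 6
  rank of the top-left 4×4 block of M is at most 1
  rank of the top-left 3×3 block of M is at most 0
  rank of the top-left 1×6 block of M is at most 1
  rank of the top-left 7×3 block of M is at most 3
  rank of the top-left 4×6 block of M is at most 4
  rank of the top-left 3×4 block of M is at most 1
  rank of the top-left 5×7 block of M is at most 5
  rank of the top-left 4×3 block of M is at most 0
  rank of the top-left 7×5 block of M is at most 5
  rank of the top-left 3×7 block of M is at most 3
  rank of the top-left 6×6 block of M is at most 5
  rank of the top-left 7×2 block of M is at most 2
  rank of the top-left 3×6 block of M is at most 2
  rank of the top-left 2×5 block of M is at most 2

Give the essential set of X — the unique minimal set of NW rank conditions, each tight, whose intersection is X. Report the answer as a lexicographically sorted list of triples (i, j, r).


The tightest implied rank at each (i,j), from the 18 conditions:

  R[1]: 0 | 0 | 0 | 0 | 1 | 1 | 1
  R[2]: 0 | 0 | 0 | 1 | 2 | 2 | 2
  R[3]: 0 | 0 | 0 | 1 | 2 | 2 | 3
  R[4]: 0 | 0 | 0 | 1 | 2 | 3 | 4
  R[5]: 1 | 1 | 1 | 2 | 3 | 4 | 5
  R[6]: 1 | 2 | 2 | 3 | 4 | 5 | 6
  R[7]: 1 | 2 | 3 | 4 | 5 | 6 | 7

the unique w with this rank table is (5, 4, 7, 6, 1, 2, 3).

|D(w)|=14, |Ess(w)|=3:

[(1, 4, 0), (3, 6, 2), (4, 3, 0)]


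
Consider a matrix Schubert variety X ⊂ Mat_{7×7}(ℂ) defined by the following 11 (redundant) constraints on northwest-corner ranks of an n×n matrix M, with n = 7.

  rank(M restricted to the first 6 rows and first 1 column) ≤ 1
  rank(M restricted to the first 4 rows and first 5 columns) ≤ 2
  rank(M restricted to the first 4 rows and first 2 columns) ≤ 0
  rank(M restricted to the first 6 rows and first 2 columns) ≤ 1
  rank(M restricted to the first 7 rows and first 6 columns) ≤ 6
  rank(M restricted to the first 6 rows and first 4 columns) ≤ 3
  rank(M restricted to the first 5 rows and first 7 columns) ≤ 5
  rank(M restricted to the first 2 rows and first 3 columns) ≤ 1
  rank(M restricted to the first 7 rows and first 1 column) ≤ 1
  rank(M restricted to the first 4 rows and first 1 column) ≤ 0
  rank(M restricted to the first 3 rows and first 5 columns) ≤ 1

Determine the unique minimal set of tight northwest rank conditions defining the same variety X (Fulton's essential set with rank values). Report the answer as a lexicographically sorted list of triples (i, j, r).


Computing R[i][j] = min implied NW-rank bound (n=7, 11 conditions):

  R[1]: 0 0 1 1 1 1 1
  R[2]: 0 0 1 1 1 2 2
  R[3]: 0 0 1 1 1 2 3
  R[4]: 0 0 1 2 2 3 4
  R[5]: 1 1 2 3 3 4 5
  R[6]: 1 1 2 3 4 5 6
  R[7]: 1 2 3 4 5 6 7

second differences of R give the permutation w = (3, 6, 7, 4, 1, 5, 2).

ℓ(w)=13; the 3 essential cells (i,j,r):

[(3, 5, 1), (4, 2, 0), (6, 2, 1)]


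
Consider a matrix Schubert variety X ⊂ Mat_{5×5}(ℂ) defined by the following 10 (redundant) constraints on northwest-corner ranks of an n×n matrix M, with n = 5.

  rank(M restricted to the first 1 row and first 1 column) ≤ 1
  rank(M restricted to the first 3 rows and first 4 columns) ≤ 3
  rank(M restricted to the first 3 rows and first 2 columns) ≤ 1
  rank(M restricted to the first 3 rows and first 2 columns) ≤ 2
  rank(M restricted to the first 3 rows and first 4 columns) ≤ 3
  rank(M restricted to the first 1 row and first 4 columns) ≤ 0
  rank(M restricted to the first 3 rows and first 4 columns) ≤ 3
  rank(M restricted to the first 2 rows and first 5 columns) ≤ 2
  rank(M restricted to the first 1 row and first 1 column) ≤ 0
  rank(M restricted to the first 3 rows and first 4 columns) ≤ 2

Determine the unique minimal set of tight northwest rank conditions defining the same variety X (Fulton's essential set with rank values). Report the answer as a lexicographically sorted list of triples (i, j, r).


Reconstructing r_w from the 10 given conditions:

  row 1: 0 | 0 | 0 | 0 | 1
  row 2: 1 | 1 | 1 | 1 | 2
  row 3: 1 | 1 | 2 | 2 | 3
  row 4: 1 | 2 | 3 | 3 | 4
  row 5: 1 | 2 | 3 | 4 | 5

hence w(1..5) = (5, 1, 3, 2, 4).

|D(w)|=5, |Ess(w)|=2:

[(1, 4, 0), (3, 2, 1)]


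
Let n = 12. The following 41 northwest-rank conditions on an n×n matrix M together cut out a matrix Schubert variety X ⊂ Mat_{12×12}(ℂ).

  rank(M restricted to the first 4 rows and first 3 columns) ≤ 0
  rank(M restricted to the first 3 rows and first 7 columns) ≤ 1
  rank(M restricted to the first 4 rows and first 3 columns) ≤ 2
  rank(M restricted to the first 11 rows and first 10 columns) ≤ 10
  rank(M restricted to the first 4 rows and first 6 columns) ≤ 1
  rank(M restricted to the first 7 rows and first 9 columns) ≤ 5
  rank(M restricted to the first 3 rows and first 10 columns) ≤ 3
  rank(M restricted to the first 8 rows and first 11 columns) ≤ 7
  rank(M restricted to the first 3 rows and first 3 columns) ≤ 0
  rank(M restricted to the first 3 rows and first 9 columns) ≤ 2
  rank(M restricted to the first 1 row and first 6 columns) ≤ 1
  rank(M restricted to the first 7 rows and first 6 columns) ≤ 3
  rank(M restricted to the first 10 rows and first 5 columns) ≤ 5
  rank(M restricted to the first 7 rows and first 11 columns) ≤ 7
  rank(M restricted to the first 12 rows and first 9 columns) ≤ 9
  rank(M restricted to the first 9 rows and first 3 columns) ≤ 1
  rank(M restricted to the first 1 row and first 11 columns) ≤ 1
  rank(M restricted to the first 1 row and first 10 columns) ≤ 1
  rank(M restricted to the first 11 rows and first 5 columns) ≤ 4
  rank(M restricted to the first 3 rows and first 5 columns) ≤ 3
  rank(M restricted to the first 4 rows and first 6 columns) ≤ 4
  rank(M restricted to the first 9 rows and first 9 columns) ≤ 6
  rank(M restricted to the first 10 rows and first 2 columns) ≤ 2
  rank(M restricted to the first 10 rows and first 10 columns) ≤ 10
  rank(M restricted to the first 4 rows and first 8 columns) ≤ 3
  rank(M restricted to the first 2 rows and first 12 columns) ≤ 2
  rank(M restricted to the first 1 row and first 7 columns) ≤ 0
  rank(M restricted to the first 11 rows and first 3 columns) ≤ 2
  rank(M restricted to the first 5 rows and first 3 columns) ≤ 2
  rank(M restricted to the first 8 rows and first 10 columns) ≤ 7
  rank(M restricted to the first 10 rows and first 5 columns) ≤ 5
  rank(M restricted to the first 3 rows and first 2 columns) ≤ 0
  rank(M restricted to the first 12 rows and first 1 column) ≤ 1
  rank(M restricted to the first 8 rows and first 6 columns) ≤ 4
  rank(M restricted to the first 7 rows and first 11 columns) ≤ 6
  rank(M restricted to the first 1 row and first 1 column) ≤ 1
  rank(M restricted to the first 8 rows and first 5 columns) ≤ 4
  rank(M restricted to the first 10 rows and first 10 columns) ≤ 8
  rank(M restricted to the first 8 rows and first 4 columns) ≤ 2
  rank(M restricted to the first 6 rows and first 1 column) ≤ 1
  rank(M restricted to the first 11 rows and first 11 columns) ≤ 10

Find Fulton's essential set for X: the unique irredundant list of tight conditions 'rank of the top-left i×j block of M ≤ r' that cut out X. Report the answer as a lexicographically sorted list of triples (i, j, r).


Reconstructing r_w from the 41 given conditions:

  i=1: 0, 0, 0, 0, 0, 0, 0, 1, 1, 1, 1, 1
  i=2: 0, 0, 0, 1, 1, 1, 1, 2, 2, 2, 2, 2
  i=3: 0, 0, 0, 1, 1, 1, 1, 2, 2, 3, 3, 3
  i=4: 0, 0, 0, 1, 1, 1, 2, 3, 3, 4, 4, 4
  i=5: 1, 1, 1, 2, 2, 2, 3, 4, 4, 5, 5, 5
  i=6: 1, 1, 1, 2, 3, 3, 4, 5, 5, 6, 6, 6
  i=7: 1, 1, 1, 2, 3, 3, 4, 5, 5, 6, 6, 7
  i=8: 1, 1, 1, 2, 3, 4, 5, 6, 6, 7, 7, 8
  i=9: 1, 1, 1, 2, 3, 4, 5, 6, 6, 7, 8, 9
  i=10: 1, 2, 2, 3, 4, 5, 6, 7, 7, 8, 9, 10
  i=11: 1, 2, 2, 3, 4, 5, 6, 7, 8, 9, 10, 11
  i=12: 1, 2, 3, 4, 5, 6, 7, 8, 9, 10, 11, 12

hence w(1..12) = (8, 4, 10, 7, 1, 5, 12, 6, 11, 2, 9, 3).

Fulton essential set (11 of the 35 Rothe cells):

[(1, 7, 0), (3, 7, 1), (3, 9, 2), (4, 3, 0), (4, 6, 1), (7, 6, 3), (7, 9, 5), (7, 11, 6), (9, 3, 1), (9, 9, 6), (11, 3, 2)]


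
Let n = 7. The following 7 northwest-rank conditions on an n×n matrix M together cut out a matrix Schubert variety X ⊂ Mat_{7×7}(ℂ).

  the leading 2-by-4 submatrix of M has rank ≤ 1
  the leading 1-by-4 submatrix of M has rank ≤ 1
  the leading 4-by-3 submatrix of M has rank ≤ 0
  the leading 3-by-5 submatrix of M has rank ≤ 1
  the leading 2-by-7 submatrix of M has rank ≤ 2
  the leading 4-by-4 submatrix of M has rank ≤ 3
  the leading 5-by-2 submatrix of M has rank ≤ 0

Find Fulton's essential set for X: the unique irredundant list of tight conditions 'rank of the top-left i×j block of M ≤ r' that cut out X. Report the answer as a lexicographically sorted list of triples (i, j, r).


Rank table r_w(7×7) implied by the 7 constraints:

  R[1]: 0 | 0 | 0 | 1 | 1 | 1 | 1
  R[2]: 0 | 0 | 0 | 1 | 1 | 2 | 2
  R[3]: 0 | 0 | 0 | 1 | 1 | 2 | 3
  R[4]: 0 | 0 | 0 | 1 | 2 | 3 | 4
  R[5]: 0 | 0 | 1 | 2 | 3 | 4 | 5
  R[6]: 1 | 1 | 2 | 3 | 4 | 5 | 6
  R[7]: 1 | 2 | 3 | 4 | 5 | 6 | 7

hence w(1..7) = (4, 6, 7, 5, 3, 1, 2).

ℓ(w)=16; the 3 essential cells (i,j,r):

[(3, 5, 1), (4, 3, 0), (5, 2, 0)]


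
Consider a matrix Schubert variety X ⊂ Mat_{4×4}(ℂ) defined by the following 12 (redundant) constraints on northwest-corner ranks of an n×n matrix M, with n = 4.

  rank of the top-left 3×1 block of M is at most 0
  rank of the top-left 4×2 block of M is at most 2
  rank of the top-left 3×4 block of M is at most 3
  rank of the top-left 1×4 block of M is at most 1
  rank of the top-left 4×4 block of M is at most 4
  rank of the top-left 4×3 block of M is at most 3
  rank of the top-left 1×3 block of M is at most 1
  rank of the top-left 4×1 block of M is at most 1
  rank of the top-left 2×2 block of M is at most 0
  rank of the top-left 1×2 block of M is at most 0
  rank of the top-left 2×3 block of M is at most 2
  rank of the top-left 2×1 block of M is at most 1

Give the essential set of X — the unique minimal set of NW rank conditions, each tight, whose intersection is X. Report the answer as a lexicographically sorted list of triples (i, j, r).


Computing R[i][j] = min implied NW-rank bound (n=4, 12 conditions):

  0  0  1  1
  0  0  1  2
  0  1  2  3
  1  2  3  4

reading off 1-entries of Δ²R: w = (3, 4, 2, 1).

ℓ(w)=5; the 2 essential cells (i,j,r):

[(2, 2, 0), (3, 1, 0)]


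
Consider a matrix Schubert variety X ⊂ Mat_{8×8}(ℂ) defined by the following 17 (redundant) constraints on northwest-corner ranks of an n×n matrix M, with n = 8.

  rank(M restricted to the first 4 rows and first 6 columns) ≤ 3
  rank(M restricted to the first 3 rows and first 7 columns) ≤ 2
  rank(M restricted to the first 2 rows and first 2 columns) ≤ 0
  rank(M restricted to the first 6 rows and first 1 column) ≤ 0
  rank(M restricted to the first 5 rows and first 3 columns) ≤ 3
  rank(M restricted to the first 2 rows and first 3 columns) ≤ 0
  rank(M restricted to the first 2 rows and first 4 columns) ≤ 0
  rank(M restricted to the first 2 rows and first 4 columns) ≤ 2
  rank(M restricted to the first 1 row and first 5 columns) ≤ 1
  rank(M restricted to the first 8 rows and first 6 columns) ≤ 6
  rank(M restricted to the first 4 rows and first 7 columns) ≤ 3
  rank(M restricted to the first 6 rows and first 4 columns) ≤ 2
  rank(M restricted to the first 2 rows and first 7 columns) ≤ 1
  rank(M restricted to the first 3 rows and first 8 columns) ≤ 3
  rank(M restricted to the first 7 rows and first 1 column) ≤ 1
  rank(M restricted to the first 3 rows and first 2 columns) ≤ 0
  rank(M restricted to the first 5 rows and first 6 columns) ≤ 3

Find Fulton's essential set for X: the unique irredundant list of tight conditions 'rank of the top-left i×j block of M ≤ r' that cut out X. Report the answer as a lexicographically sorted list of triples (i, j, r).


Rank table r_w(8×8) implied by the 17 constraints:

  row 1: 0, 0, 0, 0, 1, 1, 1, 1
  row 2: 0, 0, 0, 0, 1, 1, 1, 2
  row 3: 0, 0, 1, 1, 2, 2, 2, 3
  row 4: 0, 1, 2, 2, 3, 3, 3, 4
  row 5: 0, 1, 2, 2, 3, 3, 4, 5
  row 6: 0, 1, 2, 2, 3, 4, 5, 6
  row 7: 1, 2, 3, 3, 4, 5, 6, 7
  row 8: 1, 2, 3, 4, 5, 6, 7, 8

hence w(1..8) = (5, 8, 3, 2, 7, 6, 1, 4).

|D(w)|=18, |Ess(w)|=6:

[(2, 4, 0), (2, 7, 1), (3, 2, 0), (5, 6, 3), (6, 1, 0), (6, 4, 2)]


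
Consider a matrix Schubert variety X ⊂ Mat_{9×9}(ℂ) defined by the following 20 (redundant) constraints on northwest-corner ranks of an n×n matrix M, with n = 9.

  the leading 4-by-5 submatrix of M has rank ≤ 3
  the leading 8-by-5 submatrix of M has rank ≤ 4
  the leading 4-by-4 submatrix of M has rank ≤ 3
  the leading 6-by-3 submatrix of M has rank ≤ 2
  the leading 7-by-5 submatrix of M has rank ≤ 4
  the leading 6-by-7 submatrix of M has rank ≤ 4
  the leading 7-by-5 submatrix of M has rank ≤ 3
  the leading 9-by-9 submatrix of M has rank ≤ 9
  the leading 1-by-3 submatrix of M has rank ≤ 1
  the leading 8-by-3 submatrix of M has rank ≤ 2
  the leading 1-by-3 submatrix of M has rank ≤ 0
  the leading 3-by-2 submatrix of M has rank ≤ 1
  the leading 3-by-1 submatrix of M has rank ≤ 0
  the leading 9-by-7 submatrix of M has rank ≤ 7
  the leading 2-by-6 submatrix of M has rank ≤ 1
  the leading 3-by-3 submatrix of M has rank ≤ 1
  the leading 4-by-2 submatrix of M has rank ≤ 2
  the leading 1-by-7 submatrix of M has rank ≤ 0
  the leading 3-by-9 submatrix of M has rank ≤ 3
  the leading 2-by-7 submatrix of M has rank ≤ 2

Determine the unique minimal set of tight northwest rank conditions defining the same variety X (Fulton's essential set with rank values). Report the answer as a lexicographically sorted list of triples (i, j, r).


The tightest implied rank at each (i,j), from the 20 conditions:

  row 1: 0 0 0 0 0 0 0 1 1
  row 2: 0 1 1 1 1 1 1 2 2
  row 3: 0 1 1 2 2 2 2 3 3
  row 4: 1 2 2 3 3 3 3 4 4
  row 5: 1 2 2 3 3 4 4 5 5
  row 6: 1 2 2 3 3 4 4 5 6
  row 7: 1 2 2 3 3 4 5 6 7
  row 8: 1 2 2 3 4 5 6 7 8
  row 9: 1 2 3 4 5 6 7 8 9

hence w(1..9) = (8, 2, 4, 1, 6, 9, 7, 5, 3).

D(w) has 18 cells with 6 SE-corners; essential set:

[(1, 7, 0), (3, 1, 0), (3, 3, 1), (6, 7, 4), (7, 5, 3), (8, 3, 2)]


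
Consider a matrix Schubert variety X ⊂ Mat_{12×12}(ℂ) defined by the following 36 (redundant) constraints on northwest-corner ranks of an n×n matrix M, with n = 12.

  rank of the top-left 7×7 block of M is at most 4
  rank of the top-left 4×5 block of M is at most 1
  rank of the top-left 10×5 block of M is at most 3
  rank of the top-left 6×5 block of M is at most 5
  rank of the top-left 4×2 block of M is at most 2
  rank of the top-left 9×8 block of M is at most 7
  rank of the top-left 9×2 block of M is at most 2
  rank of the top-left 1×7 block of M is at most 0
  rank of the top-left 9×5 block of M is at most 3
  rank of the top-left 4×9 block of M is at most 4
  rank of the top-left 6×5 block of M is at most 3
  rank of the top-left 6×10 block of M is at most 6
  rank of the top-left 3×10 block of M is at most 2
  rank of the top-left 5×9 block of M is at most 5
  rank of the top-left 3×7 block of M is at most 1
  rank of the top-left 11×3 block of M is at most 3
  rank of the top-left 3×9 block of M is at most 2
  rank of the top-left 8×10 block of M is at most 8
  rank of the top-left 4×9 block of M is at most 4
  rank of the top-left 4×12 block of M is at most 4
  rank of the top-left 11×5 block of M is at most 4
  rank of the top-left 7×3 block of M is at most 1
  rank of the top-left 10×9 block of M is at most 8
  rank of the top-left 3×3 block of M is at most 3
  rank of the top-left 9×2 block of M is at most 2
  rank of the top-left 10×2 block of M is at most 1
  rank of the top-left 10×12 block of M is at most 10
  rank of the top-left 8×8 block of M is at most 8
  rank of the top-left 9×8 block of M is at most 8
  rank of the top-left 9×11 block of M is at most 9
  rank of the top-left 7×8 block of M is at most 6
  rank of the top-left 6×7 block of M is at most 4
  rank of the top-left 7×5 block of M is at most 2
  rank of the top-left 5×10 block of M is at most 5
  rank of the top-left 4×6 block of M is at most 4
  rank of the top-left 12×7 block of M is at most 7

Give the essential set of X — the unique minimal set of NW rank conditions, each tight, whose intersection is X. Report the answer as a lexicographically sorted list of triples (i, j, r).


Recovering R(i,j) via the rank-extension bound from the 36 conditions:

  i=1: 0, 0, 0, 0, 0, 0, 0, 1, 1, 1, 1, 1
  i=2: 1, 1, 1, 1, 1, 1, 1, 2, 2, 2, 2, 2
  i=3: 1, 1, 1, 1, 1, 1, 1, 2, 2, 2, 3, 3
  i=4: 1, 1, 1, 1, 1, 2, 2, 3, 3, 3, 4, 4
  i=5: 1, 1, 1, 2, 2, 3, 3, 4, 4, 4, 5, 5
  i=6: 1, 1, 1, 2, 2, 3, 4, 5, 5, 5, 6, 6
  i=7: 1, 1, 1, 2, 2, 3, 4, 5, 6, 6, 7, 7
  i=8: 1, 1, 2, 3, 3, 4, 5, 6, 7, 7, 8, 8
  i=9: 1, 1, 2, 3, 3, 4, 5, 6, 7, 8, 9, 9
  i=10: 1, 1, 2, 3, 3, 4, 5, 6, 7, 8, 9, 10
  i=11: 1, 2, 3, 4, 4, 5, 6, 7, 8, 9, 10, 11
  i=12: 1, 2, 3, 4, 5, 6, 7, 8, 9, 10, 11, 12

giving w = (8, 1, 11, 6, 4, 7, 9, 3, 10, 12, 2, 5) via Δ²R.

D(w) has 32 cells with 8 SE-corners; essential set:

[(1, 7, 0), (3, 7, 1), (3, 10, 2), (4, 5, 1), (7, 3, 1), (7, 5, 2), (10, 2, 1), (10, 5, 3)]
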